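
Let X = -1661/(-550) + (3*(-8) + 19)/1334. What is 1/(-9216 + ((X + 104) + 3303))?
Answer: -16675/96814779 ≈ -0.00017224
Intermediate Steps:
X = 50296/16675 (X = -1661*(-1/550) + (-24 + 19)*(1/1334) = 151/50 - 5*1/1334 = 151/50 - 5/1334 = 50296/16675 ≈ 3.0163)
1/(-9216 + ((X + 104) + 3303)) = 1/(-9216 + ((50296/16675 + 104) + 3303)) = 1/(-9216 + (1784496/16675 + 3303)) = 1/(-9216 + 56862021/16675) = 1/(-96814779/16675) = -16675/96814779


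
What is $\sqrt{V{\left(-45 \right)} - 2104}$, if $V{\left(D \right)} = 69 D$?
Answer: $i \sqrt{5209} \approx 72.173 i$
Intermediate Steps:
$\sqrt{V{\left(-45 \right)} - 2104} = \sqrt{69 \left(-45\right) - 2104} = \sqrt{-3105 - 2104} = \sqrt{-5209} = i \sqrt{5209}$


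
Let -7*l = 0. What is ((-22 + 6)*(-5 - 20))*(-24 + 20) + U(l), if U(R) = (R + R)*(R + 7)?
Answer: -1600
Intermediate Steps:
l = 0 (l = -1/7*0 = 0)
U(R) = 2*R*(7 + R) (U(R) = (2*R)*(7 + R) = 2*R*(7 + R))
((-22 + 6)*(-5 - 20))*(-24 + 20) + U(l) = ((-22 + 6)*(-5 - 20))*(-24 + 20) + 2*0*(7 + 0) = -16*(-25)*(-4) + 2*0*7 = 400*(-4) + 0 = -1600 + 0 = -1600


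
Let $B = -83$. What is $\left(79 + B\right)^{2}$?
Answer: $16$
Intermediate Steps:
$\left(79 + B\right)^{2} = \left(79 - 83\right)^{2} = \left(-4\right)^{2} = 16$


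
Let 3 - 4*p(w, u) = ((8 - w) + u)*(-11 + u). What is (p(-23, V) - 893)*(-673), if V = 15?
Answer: 2525769/4 ≈ 6.3144e+5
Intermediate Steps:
p(w, u) = ¾ - (-11 + u)*(8 + u - w)/4 (p(w, u) = ¾ - ((8 - w) + u)*(-11 + u)/4 = ¾ - (8 + u - w)*(-11 + u)/4 = ¾ - (-11 + u)*(8 + u - w)/4)
(p(-23, V) - 893)*(-673) = ((91/4 - 11/4*(-23) - ¼*15² + (¾)*15 + (¼)*15*(-23)) - 893)*(-673) = ((91/4 + 253/4 - ¼*225 + 45/4 - 345/4) - 893)*(-673) = ((91/4 + 253/4 - 225/4 + 45/4 - 345/4) - 893)*(-673) = (-181/4 - 893)*(-673) = -3753/4*(-673) = 2525769/4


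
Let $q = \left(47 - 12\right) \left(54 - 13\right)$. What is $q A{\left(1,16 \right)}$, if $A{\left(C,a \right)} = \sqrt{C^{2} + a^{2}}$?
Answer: $1435 \sqrt{257} \approx 23005.0$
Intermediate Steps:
$q = 1435$ ($q = 35 \cdot 41 = 1435$)
$q A{\left(1,16 \right)} = 1435 \sqrt{1^{2} + 16^{2}} = 1435 \sqrt{1 + 256} = 1435 \sqrt{257}$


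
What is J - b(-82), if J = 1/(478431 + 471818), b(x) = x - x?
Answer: 1/950249 ≈ 1.0524e-6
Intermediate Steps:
b(x) = 0
J = 1/950249 ≈ 1.0524e-6
J - b(-82) = 1/950249 - 1*0 = 1/950249 + 0 = 1/950249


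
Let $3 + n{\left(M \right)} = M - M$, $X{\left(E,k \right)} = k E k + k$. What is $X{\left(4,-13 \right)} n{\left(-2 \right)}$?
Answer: $-1989$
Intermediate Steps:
$X{\left(E,k \right)} = k + E k^{2}$ ($X{\left(E,k \right)} = E k k + k = E k^{2} + k = k + E k^{2}$)
$n{\left(M \right)} = -3$ ($n{\left(M \right)} = -3 + \left(M - M\right) = -3 + 0 = -3$)
$X{\left(4,-13 \right)} n{\left(-2 \right)} = - 13 \left(1 + 4 \left(-13\right)\right) \left(-3\right) = - 13 \left(1 - 52\right) \left(-3\right) = \left(-13\right) \left(-51\right) \left(-3\right) = 663 \left(-3\right) = -1989$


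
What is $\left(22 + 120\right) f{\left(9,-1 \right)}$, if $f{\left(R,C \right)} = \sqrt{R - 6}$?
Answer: $142 \sqrt{3} \approx 245.95$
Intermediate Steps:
$f{\left(R,C \right)} = \sqrt{-6 + R}$
$\left(22 + 120\right) f{\left(9,-1 \right)} = \left(22 + 120\right) \sqrt{-6 + 9} = 142 \sqrt{3}$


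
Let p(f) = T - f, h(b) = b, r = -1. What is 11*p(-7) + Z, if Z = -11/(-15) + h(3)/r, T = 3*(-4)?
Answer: -859/15 ≈ -57.267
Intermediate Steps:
T = -12
Z = -34/15 (Z = -11/(-15) + 3/(-1) = -11*(-1/15) + 3*(-1) = 11/15 - 3 = -34/15 ≈ -2.2667)
p(f) = -12 - f
11*p(-7) + Z = 11*(-12 - 1*(-7)) - 34/15 = 11*(-12 + 7) - 34/15 = 11*(-5) - 34/15 = -55 - 34/15 = -859/15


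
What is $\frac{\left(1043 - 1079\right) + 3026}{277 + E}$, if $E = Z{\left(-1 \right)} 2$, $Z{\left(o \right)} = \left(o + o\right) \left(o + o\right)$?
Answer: $\frac{598}{57} \approx 10.491$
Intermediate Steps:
$Z{\left(o \right)} = 4 o^{2}$ ($Z{\left(o \right)} = 2 o 2 o = 4 o^{2}$)
$E = 8$ ($E = 4 \left(-1\right)^{2} \cdot 2 = 4 \cdot 1 \cdot 2 = 4 \cdot 2 = 8$)
$\frac{\left(1043 - 1079\right) + 3026}{277 + E} = \frac{\left(1043 - 1079\right) + 3026}{277 + 8} = \frac{\left(1043 - 1079\right) + 3026}{285} = \left(-36 + 3026\right) \frac{1}{285} = 2990 \cdot \frac{1}{285} = \frac{598}{57}$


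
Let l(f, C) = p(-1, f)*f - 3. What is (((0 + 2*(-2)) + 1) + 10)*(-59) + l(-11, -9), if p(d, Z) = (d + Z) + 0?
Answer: -284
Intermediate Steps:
p(d, Z) = Z + d (p(d, Z) = (Z + d) + 0 = Z + d)
l(f, C) = -3 + f*(-1 + f) (l(f, C) = (f - 1)*f - 3 = (-1 + f)*f - 3 = f*(-1 + f) - 3 = -3 + f*(-1 + f))
(((0 + 2*(-2)) + 1) + 10)*(-59) + l(-11, -9) = (((0 + 2*(-2)) + 1) + 10)*(-59) + (-3 - 11*(-1 - 11)) = (((0 - 4) + 1) + 10)*(-59) + (-3 - 11*(-12)) = ((-4 + 1) + 10)*(-59) + (-3 + 132) = (-3 + 10)*(-59) + 129 = 7*(-59) + 129 = -413 + 129 = -284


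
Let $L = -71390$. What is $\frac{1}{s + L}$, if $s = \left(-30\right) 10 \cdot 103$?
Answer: $- \frac{1}{102290} \approx -9.7761 \cdot 10^{-6}$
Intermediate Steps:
$s = -30900$ ($s = \left(-300\right) 103 = -30900$)
$\frac{1}{s + L} = \frac{1}{-30900 - 71390} = \frac{1}{-102290} = - \frac{1}{102290}$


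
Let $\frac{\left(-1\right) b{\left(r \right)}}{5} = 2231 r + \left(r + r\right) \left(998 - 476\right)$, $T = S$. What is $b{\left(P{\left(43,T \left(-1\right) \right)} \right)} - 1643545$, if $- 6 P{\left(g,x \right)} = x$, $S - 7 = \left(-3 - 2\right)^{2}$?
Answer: $- \frac{5192635}{3} \approx -1.7309 \cdot 10^{6}$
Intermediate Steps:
$S = 32$ ($S = 7 + \left(-3 - 2\right)^{2} = 7 + \left(-5\right)^{2} = 7 + 25 = 32$)
$T = 32$
$P{\left(g,x \right)} = - \frac{x}{6}$
$b{\left(r \right)} = - 16375 r$ ($b{\left(r \right)} = - 5 \left(2231 r + \left(r + r\right) \left(998 - 476\right)\right) = - 5 \left(2231 r + 2 r 522\right) = - 5 \left(2231 r + 1044 r\right) = - 5 \cdot 3275 r = - 16375 r$)
$b{\left(P{\left(43,T \left(-1\right) \right)} \right)} - 1643545 = - 16375 \left(- \frac{32 \left(-1\right)}{6}\right) - 1643545 = - 16375 \left(\left(- \frac{1}{6}\right) \left(-32\right)\right) - 1643545 = \left(-16375\right) \frac{16}{3} - 1643545 = - \frac{262000}{3} - 1643545 = - \frac{5192635}{3}$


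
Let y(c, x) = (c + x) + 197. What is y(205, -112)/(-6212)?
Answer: -145/3106 ≈ -0.046684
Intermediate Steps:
y(c, x) = 197 + c + x
y(205, -112)/(-6212) = (197 + 205 - 112)/(-6212) = 290*(-1/6212) = -145/3106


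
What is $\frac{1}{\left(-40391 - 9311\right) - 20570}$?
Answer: $- \frac{1}{70272} \approx -1.423 \cdot 10^{-5}$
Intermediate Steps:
$\frac{1}{\left(-40391 - 9311\right) - 20570} = \frac{1}{-49702 - 20570} = \frac{1}{-70272} = - \frac{1}{70272}$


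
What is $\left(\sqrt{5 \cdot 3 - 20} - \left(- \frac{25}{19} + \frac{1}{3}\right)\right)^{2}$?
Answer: $- \frac{13109}{3249} + \frac{112 i \sqrt{5}}{57} \approx -4.0348 + 4.3937 i$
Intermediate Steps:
$\left(\sqrt{5 \cdot 3 - 20} - \left(- \frac{25}{19} + \frac{1}{3}\right)\right)^{2} = \left(\sqrt{15 - 20} - - \frac{56}{57}\right)^{2} = \left(\sqrt{-5} + \left(\frac{25}{19} - \frac{1}{3}\right)\right)^{2} = \left(i \sqrt{5} + \frac{56}{57}\right)^{2} = \left(\frac{56}{57} + i \sqrt{5}\right)^{2}$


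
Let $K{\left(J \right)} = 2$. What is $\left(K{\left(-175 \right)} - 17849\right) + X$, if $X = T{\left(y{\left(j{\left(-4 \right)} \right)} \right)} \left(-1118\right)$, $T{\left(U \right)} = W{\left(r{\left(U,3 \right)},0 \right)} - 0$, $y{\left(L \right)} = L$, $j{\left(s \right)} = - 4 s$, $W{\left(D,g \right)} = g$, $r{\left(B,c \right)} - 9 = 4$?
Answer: $-17847$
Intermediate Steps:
$r{\left(B,c \right)} = 13$ ($r{\left(B,c \right)} = 9 + 4 = 13$)
$T{\left(U \right)} = 0$ ($T{\left(U \right)} = 0 - 0 = 0 + 0 = 0$)
$X = 0$ ($X = 0 \left(-1118\right) = 0$)
$\left(K{\left(-175 \right)} - 17849\right) + X = \left(2 - 17849\right) + 0 = -17847 + 0 = -17847$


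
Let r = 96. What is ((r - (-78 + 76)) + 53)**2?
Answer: 22801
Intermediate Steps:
((r - (-78 + 76)) + 53)**2 = ((96 - (-78 + 76)) + 53)**2 = ((96 - 1*(-2)) + 53)**2 = ((96 + 2) + 53)**2 = (98 + 53)**2 = 151**2 = 22801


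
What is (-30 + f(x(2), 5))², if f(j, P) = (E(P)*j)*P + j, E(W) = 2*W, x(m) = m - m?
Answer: 900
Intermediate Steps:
x(m) = 0
f(j, P) = j + 2*j*P² (f(j, P) = ((2*P)*j)*P + j = (2*P*j)*P + j = 2*j*P² + j = j + 2*j*P²)
(-30 + f(x(2), 5))² = (-30 + 0*(1 + 2*5²))² = (-30 + 0*(1 + 2*25))² = (-30 + 0*(1 + 50))² = (-30 + 0*51)² = (-30 + 0)² = (-30)² = 900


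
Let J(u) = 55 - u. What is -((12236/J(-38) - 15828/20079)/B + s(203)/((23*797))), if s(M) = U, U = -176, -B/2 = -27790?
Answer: 3330879028/459546419829 ≈ 0.0072482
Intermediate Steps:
B = 55580 (B = -2*(-27790) = 55580)
s(M) = -176
-((12236/J(-38) - 15828/20079)/B + s(203)/((23*797))) = -((12236/(55 - 1*(-38)) - 15828/20079)/55580 - 176/(23*797)) = -((12236/(55 + 38) - 15828*1/20079)*(1/55580) - 176/18331) = -((12236/93 - 5276/6693)*(1/55580) - 176*1/18331) = -((12236*(1/93) - 5276/6693)*(1/55580) - 176/18331) = -((12236/93 - 5276/6693)*(1/55580) - 176/18331) = -((27134960/207483)*(1/55580) - 176/18331) = -(1356748/576595257 - 176/18331) = -1*(-3330879028/459546419829) = 3330879028/459546419829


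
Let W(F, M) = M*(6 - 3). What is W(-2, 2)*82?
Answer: 492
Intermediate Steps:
W(F, M) = 3*M (W(F, M) = M*3 = 3*M)
W(-2, 2)*82 = (3*2)*82 = 6*82 = 492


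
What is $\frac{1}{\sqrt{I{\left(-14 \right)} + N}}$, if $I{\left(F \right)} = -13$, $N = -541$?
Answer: $- \frac{i \sqrt{554}}{554} \approx - 0.042486 i$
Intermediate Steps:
$\frac{1}{\sqrt{I{\left(-14 \right)} + N}} = \frac{1}{\sqrt{-13 - 541}} = \frac{1}{\sqrt{-554}} = \frac{1}{i \sqrt{554}} = - \frac{i \sqrt{554}}{554}$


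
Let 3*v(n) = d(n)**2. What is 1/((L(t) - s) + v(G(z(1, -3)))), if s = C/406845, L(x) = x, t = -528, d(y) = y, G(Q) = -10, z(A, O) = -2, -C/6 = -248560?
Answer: -27123/13516268 ≈ -0.0020067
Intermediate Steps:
C = 1491360 (C = -6*(-248560) = 1491360)
s = 99424/27123 (s = 1491360/406845 = 1491360*(1/406845) = 99424/27123 ≈ 3.6657)
v(n) = n**2/3
1/((L(t) - s) + v(G(z(1, -3)))) = 1/((-528 - 1*99424/27123) + (1/3)*(-10)**2) = 1/((-528 - 99424/27123) + (1/3)*100) = 1/(-14420368/27123 + 100/3) = 1/(-13516268/27123) = -27123/13516268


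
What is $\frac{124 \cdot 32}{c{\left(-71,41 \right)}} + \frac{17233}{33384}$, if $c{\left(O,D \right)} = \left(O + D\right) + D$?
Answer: $\frac{132657275}{367224} \approx 361.24$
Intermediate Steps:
$c{\left(O,D \right)} = O + 2 D$ ($c{\left(O,D \right)} = \left(D + O\right) + D = O + 2 D$)
$\frac{124 \cdot 32}{c{\left(-71,41 \right)}} + \frac{17233}{33384} = \frac{124 \cdot 32}{-71 + 2 \cdot 41} + \frac{17233}{33384} = \frac{3968}{-71 + 82} + 17233 \cdot \frac{1}{33384} = \frac{3968}{11} + \frac{17233}{33384} = \frac{132657275}{367224}$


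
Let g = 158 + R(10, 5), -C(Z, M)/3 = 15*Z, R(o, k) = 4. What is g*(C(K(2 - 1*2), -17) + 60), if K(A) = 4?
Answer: -19440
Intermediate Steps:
C(Z, M) = -45*Z
g = 162 (g = 158 + 4 = 162)
g*(C(K(2 - 1*2), -17) + 60) = 162*(-45*4 + 60) = 162*(-180 + 60) = 162*(-120) = -19440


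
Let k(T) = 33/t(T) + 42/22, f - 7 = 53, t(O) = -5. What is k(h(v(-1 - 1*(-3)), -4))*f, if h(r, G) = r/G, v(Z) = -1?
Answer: -3096/11 ≈ -281.45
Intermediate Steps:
f = 60 (f = 7 + 53 = 60)
k(T) = -258/55 (k(T) = 33/(-5) + 42/22 = 33*(-⅕) + 42*(1/22) = -33/5 + 21/11 = -258/55)
k(h(v(-1 - 1*(-3)), -4))*f = -258/55*60 = -3096/11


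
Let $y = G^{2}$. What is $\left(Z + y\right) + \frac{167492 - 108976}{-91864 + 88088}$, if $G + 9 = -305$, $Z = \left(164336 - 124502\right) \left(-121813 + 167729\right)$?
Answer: $\frac{1726685999131}{944} \approx 1.8291 \cdot 10^{9}$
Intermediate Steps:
$Z = 1829017944$ ($Z = 39834 \cdot 45916 = 1829017944$)
$G = -314$ ($G = -9 - 305 = -314$)
$y = 98596$ ($y = \left(-314\right)^{2} = 98596$)
$\left(Z + y\right) + \frac{167492 - 108976}{-91864 + 88088} = \left(1829017944 + 98596\right) + \frac{167492 - 108976}{-91864 + 88088} = 1829116540 + \frac{58516}{-3776} = 1829116540 + 58516 \left(- \frac{1}{3776}\right) = 1829116540 - \frac{14629}{944} = \frac{1726685999131}{944}$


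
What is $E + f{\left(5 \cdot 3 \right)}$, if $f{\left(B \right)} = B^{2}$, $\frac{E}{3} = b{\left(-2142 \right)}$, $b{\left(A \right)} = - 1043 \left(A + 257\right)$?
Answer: $5898390$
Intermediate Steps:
$b{\left(A \right)} = -268051 - 1043 A$ ($b{\left(A \right)} = - 1043 \left(257 + A\right) = -268051 - 1043 A$)
$E = 5898165$ ($E = 3 \left(-268051 - -2234106\right) = 3 \left(-268051 + 2234106\right) = 3 \cdot 1966055 = 5898165$)
$E + f{\left(5 \cdot 3 \right)} = 5898165 + \left(5 \cdot 3\right)^{2} = 5898165 + 15^{2} = 5898165 + 225 = 5898390$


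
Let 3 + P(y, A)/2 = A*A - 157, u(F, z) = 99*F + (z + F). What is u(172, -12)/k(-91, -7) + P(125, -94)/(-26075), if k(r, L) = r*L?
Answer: 62446268/2372825 ≈ 26.317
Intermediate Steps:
u(F, z) = z + 100*F (u(F, z) = 99*F + (F + z) = z + 100*F)
P(y, A) = -320 + 2*A**2 (P(y, A) = -6 + 2*(A*A - 157) = -6 + 2*(A**2 - 157) = -6 + 2*(-157 + A**2) = -6 + (-314 + 2*A**2) = -320 + 2*A**2)
k(r, L) = L*r
u(172, -12)/k(-91, -7) + P(125, -94)/(-26075) = (-12 + 100*172)/((-7*(-91))) + (-320 + 2*(-94)**2)/(-26075) = (-12 + 17200)/637 + (-320 + 2*8836)*(-1/26075) = 17188*(1/637) + (-320 + 17672)*(-1/26075) = 17188/637 + 17352*(-1/26075) = 17188/637 - 17352/26075 = 62446268/2372825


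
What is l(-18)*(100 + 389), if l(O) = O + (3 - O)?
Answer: 1467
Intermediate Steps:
l(O) = 3
l(-18)*(100 + 389) = 3*(100 + 389) = 3*489 = 1467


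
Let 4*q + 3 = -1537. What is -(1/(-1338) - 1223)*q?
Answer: -630004375/1338 ≈ -4.7086e+5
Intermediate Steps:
q = -385 (q = -3/4 + (1/4)*(-1537) = -3/4 - 1537/4 = -385)
-(1/(-1338) - 1223)*q = -(1/(-1338) - 1223)*(-385) = -(-1/1338 - 1223)*(-385) = -(-1636375)*(-385)/1338 = -1*630004375/1338 = -630004375/1338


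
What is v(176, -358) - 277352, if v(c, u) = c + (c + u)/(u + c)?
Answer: -277175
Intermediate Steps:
v(c, u) = 1 + c (v(c, u) = c + (c + u)/(c + u) = c + 1 = 1 + c)
v(176, -358) - 277352 = (1 + 176) - 277352 = 177 - 277352 = -277175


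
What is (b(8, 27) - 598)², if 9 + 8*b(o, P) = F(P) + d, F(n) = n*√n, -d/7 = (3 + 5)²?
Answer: 6871941/16 - 424521*√3/32 ≈ 4.0652e+5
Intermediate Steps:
d = -448 (d = -7*(3 + 5)² = -7*8² = -7*64 = -448)
F(n) = n^(3/2)
b(o, P) = -457/8 + P^(3/2)/8 (b(o, P) = -9/8 + (P^(3/2) - 448)/8 = -9/8 + (-448 + P^(3/2))/8 = -9/8 + (-56 + P^(3/2)/8) = -457/8 + P^(3/2)/8)
(b(8, 27) - 598)² = ((-457/8 + 27^(3/2)/8) - 598)² = ((-457/8 + (81*√3)/8) - 598)² = ((-457/8 + 81*√3/8) - 598)² = (-5241/8 + 81*√3/8)²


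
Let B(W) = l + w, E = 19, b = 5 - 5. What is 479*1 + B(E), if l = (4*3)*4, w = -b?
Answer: 527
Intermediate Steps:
b = 0
w = 0 (w = -1*0 = 0)
l = 48 (l = 12*4 = 48)
B(W) = 48 (B(W) = 48 + 0 = 48)
479*1 + B(E) = 479*1 + 48 = 479 + 48 = 527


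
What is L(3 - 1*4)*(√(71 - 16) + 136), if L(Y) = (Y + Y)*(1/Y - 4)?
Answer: 1360 + 10*√55 ≈ 1434.2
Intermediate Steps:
L(Y) = 2*Y*(-4 + 1/Y) (L(Y) = (2*Y)*(-4 + 1/Y) = 2*Y*(-4 + 1/Y))
L(3 - 1*4)*(√(71 - 16) + 136) = (2 - 8*(3 - 1*4))*(√(71 - 16) + 136) = (2 - 8*(3 - 4))*(√55 + 136) = (2 - 8*(-1))*(136 + √55) = (2 + 8)*(136 + √55) = 10*(136 + √55) = 1360 + 10*√55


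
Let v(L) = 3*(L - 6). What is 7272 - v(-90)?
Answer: 7560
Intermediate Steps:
v(L) = -18 + 3*L (v(L) = 3*(-6 + L) = -18 + 3*L)
7272 - v(-90) = 7272 - (-18 + 3*(-90)) = 7272 - (-18 - 270) = 7272 - 1*(-288) = 7272 + 288 = 7560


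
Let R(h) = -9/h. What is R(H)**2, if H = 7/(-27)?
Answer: 59049/49 ≈ 1205.1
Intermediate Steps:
H = -7/27 (H = 7*(-1/27) = -7/27 ≈ -0.25926)
R(H)**2 = (-9/(-7/27))**2 = (-9*(-27/7))**2 = (243/7)**2 = 59049/49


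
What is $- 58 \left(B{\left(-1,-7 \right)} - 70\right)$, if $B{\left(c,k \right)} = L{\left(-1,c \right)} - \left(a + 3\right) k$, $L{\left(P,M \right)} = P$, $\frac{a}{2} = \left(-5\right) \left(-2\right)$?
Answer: $-5220$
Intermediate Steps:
$a = 20$ ($a = 2 \left(\left(-5\right) \left(-2\right)\right) = 2 \cdot 10 = 20$)
$B{\left(c,k \right)} = -1 - 23 k$ ($B{\left(c,k \right)} = -1 - \left(20 + 3\right) k = -1 - 23 k$)
$- 58 \left(B{\left(-1,-7 \right)} - 70\right) = - 58 \left(\left(-1 - -161\right) - 70\right) = - 58 \left(\left(-1 + 161\right) - 70\right) = - 58 \left(160 - 70\right) = \left(-58\right) 90 = -5220$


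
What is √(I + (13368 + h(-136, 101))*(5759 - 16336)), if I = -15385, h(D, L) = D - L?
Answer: 2*I*√34725493 ≈ 11786.0*I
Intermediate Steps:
√(I + (13368 + h(-136, 101))*(5759 - 16336)) = √(-15385 + (13368 + (-136 - 1*101))*(5759 - 16336)) = √(-15385 + (13368 + (-136 - 101))*(-10577)) = √(-15385 + (13368 - 237)*(-10577)) = √(-15385 + 13131*(-10577)) = √(-15385 - 138886587) = √(-138901972) = 2*I*√34725493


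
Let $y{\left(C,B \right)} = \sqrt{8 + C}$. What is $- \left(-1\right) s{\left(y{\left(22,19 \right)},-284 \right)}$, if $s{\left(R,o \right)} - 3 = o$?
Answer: $-281$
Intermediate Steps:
$s{\left(R,o \right)} = 3 + o$
$- \left(-1\right) s{\left(y{\left(22,19 \right)},-284 \right)} = - \left(-1\right) \left(3 - 284\right) = - \left(-1\right) \left(-281\right) = \left(-1\right) 281 = -281$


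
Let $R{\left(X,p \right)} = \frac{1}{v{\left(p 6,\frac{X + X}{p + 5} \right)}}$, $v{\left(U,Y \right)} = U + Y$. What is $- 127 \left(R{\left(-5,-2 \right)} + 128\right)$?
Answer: $- \frac{747395}{46} \approx -16248.0$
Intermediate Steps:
$R{\left(X,p \right)} = \frac{1}{6 p + \frac{2 X}{5 + p}}$ ($R{\left(X,p \right)} = \frac{1}{p 6 + \frac{X + X}{p + 5}} = \frac{1}{6 p + \frac{2 X}{5 + p}}$)
$- 127 \left(R{\left(-5,-2 \right)} + 128\right) = - 127 \left(\frac{5 - 2}{2 \left(-5 + 3 \left(-2\right) \left(5 - 2\right)\right)} + 128\right) = - 127 \left(\frac{1}{2} \frac{1}{-5 + 3 \left(-2\right) 3} \cdot 3 + 128\right) = - 127 \left(\frac{1}{2} \frac{1}{-5 - 18} \cdot 3 + 128\right) = - 127 \left(\frac{1}{2} \frac{1}{-23} \cdot 3 + 128\right) = - 127 \left(\frac{1}{2} \left(- \frac{1}{23}\right) 3 + 128\right) = - 127 \left(- \frac{3}{46} + 128\right) = \left(-127\right) \frac{5885}{46} = - \frac{747395}{46}$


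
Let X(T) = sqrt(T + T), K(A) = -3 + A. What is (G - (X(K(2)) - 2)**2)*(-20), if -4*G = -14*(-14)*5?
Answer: 4940 - 80*I*sqrt(2) ≈ 4940.0 - 113.14*I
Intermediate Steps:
X(T) = sqrt(2)*sqrt(T) (X(T) = sqrt(2*T) = sqrt(2)*sqrt(T))
G = -245 (G = -(-14*(-14))*5/4 = -49*5 = -1/4*980 = -245)
(G - (X(K(2)) - 2)**2)*(-20) = (-245 - (sqrt(2)*sqrt(-3 + 2) - 2)**2)*(-20) = (-245 - (sqrt(2)*sqrt(-1) - 2)**2)*(-20) = (-245 - (sqrt(2)*I - 2)**2)*(-20) = (-245 - (I*sqrt(2) - 2)**2)*(-20) = (-245 - (-2 + I*sqrt(2))**2)*(-20) = 4900 + 20*(-2 + I*sqrt(2))**2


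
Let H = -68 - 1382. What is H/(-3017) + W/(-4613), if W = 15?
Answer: 949085/1988203 ≈ 0.47736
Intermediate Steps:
H = -1450
H/(-3017) + W/(-4613) = -1450/(-3017) + 15/(-4613) = -1450*(-1/3017) + 15*(-1/4613) = 1450/3017 - 15/4613 = 949085/1988203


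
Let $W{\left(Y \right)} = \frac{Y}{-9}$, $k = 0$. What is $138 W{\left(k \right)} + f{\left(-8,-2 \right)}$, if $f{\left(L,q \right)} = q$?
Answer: $-2$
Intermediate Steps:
$W{\left(Y \right)} = - \frac{Y}{9}$ ($W{\left(Y \right)} = Y \left(- \frac{1}{9}\right) = - \frac{Y}{9}$)
$138 W{\left(k \right)} + f{\left(-8,-2 \right)} = 138 \left(\left(- \frac{1}{9}\right) 0\right) - 2 = 138 \cdot 0 - 2 = 0 - 2 = -2$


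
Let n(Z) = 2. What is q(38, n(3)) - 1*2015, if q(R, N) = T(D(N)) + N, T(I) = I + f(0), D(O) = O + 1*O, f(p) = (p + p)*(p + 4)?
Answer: -2009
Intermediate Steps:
f(p) = 2*p*(4 + p) (f(p) = (2*p)*(4 + p) = 2*p*(4 + p))
D(O) = 2*O (D(O) = O + O = 2*O)
T(I) = I (T(I) = I + 2*0*(4 + 0) = I + 2*0*4 = I + 0 = I)
q(R, N) = 3*N (q(R, N) = 2*N + N = 3*N)
q(38, n(3)) - 1*2015 = 3*2 - 1*2015 = 6 - 2015 = -2009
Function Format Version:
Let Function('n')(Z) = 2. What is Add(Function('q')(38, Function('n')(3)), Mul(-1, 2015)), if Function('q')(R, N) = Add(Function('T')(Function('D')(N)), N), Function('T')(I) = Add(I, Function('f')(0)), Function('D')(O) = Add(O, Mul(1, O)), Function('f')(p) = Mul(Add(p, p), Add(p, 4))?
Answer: -2009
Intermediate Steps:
Function('f')(p) = Mul(2, p, Add(4, p)) (Function('f')(p) = Mul(Mul(2, p), Add(4, p)) = Mul(2, p, Add(4, p)))
Function('D')(O) = Mul(2, O) (Function('D')(O) = Add(O, O) = Mul(2, O))
Function('T')(I) = I (Function('T')(I) = Add(I, Mul(2, 0, Add(4, 0))) = Add(I, Mul(2, 0, 4)) = Add(I, 0) = I)
Function('q')(R, N) = Mul(3, N) (Function('q')(R, N) = Add(Mul(2, N), N) = Mul(3, N))
Add(Function('q')(38, Function('n')(3)), Mul(-1, 2015)) = Add(Mul(3, 2), Mul(-1, 2015)) = Add(6, -2015) = -2009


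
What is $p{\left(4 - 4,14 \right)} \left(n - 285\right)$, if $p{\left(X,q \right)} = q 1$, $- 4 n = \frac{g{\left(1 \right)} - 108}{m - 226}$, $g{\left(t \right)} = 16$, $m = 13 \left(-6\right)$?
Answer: $- \frac{606641}{152} \approx -3991.1$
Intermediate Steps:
$m = -78$
$n = - \frac{23}{304}$ ($n = - \frac{\left(16 - 108\right) \frac{1}{-78 - 226}}{4} = - \frac{\left(-92\right) \frac{1}{-304}}{4} = - \frac{\left(-92\right) \left(- \frac{1}{304}\right)}{4} = \left(- \frac{1}{4}\right) \frac{23}{76} = - \frac{23}{304} \approx -0.075658$)
$p{\left(X,q \right)} = q$
$p{\left(4 - 4,14 \right)} \left(n - 285\right) = 14 \left(- \frac{23}{304} - 285\right) = 14 \left(- \frac{86663}{304}\right) = - \frac{606641}{152}$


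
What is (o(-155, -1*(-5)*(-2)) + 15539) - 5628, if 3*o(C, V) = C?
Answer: 29578/3 ≈ 9859.3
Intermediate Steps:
o(C, V) = C/3
(o(-155, -1*(-5)*(-2)) + 15539) - 5628 = ((⅓)*(-155) + 15539) - 5628 = (-155/3 + 15539) - 5628 = 46462/3 - 5628 = 29578/3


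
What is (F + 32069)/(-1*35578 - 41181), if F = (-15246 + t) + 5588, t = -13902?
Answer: -8509/76759 ≈ -0.11085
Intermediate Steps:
F = -23560 (F = (-15246 - 13902) + 5588 = -29148 + 5588 = -23560)
(F + 32069)/(-1*35578 - 41181) = (-23560 + 32069)/(-1*35578 - 41181) = 8509/(-35578 - 41181) = 8509/(-76759) = 8509*(-1/76759) = -8509/76759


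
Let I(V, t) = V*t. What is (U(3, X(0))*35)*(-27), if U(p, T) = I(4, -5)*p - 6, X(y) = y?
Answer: 62370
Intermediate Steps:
U(p, T) = -6 - 20*p (U(p, T) = (4*(-5))*p - 6 = -20*p - 6 = -6 - 20*p)
(U(3, X(0))*35)*(-27) = ((-6 - 20*3)*35)*(-27) = ((-6 - 60)*35)*(-27) = -66*35*(-27) = -2310*(-27) = 62370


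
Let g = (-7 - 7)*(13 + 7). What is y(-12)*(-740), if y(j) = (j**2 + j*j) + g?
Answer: -5920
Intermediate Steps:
g = -280 (g = -14*20 = -280)
y(j) = -280 + 2*j**2 (y(j) = (j**2 + j*j) - 280 = (j**2 + j**2) - 280 = 2*j**2 - 280 = -280 + 2*j**2)
y(-12)*(-740) = (-280 + 2*(-12)**2)*(-740) = (-280 + 2*144)*(-740) = (-280 + 288)*(-740) = 8*(-740) = -5920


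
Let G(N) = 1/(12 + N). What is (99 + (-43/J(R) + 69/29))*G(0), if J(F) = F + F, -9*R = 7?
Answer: 17461/1624 ≈ 10.752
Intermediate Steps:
R = -7/9 (R = -1/9*7 = -7/9 ≈ -0.77778)
J(F) = 2*F
(99 + (-43/J(R) + 69/29))*G(0) = (99 + (-43/(2*(-7/9)) + 69/29))/(12 + 0) = (99 + (-43/(-14/9) + 69*(1/29)))/12 = (99 + (-43*(-9/14) + 69/29))*(1/12) = (99 + (387/14 + 69/29))*(1/12) = (99 + 12189/406)*(1/12) = (52383/406)*(1/12) = 17461/1624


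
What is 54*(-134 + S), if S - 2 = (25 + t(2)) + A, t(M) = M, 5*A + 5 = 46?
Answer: -26136/5 ≈ -5227.2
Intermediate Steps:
A = 41/5 (A = -1 + (⅕)*46 = -1 + 46/5 = 41/5 ≈ 8.2000)
S = 186/5 (S = 2 + ((25 + 2) + 41/5) = 2 + (27 + 41/5) = 2 + 176/5 = 186/5 ≈ 37.200)
54*(-134 + S) = 54*(-134 + 186/5) = 54*(-484/5) = -26136/5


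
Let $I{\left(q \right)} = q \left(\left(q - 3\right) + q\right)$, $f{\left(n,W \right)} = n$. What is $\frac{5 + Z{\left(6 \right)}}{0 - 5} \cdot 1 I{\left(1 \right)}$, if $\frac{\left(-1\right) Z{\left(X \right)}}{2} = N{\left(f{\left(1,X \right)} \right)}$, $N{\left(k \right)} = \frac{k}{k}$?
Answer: $\frac{3}{5} \approx 0.6$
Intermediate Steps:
$I{\left(q \right)} = q \left(-3 + 2 q\right)$ ($I{\left(q \right)} = q \left(\left(-3 + q\right) + q\right) = q \left(-3 + 2 q\right)$)
$N{\left(k \right)} = 1$
$Z{\left(X \right)} = -2$ ($Z{\left(X \right)} = \left(-2\right) 1 = -2$)
$\frac{5 + Z{\left(6 \right)}}{0 - 5} \cdot 1 I{\left(1 \right)} = \frac{5 - 2}{0 - 5} \cdot 1 \cdot 1 \left(-3 + 2 \cdot 1\right) = \frac{3}{-5} \cdot 1 \cdot 1 \left(-3 + 2\right) = 3 \left(- \frac{1}{5}\right) 1 \cdot 1 \left(-1\right) = \left(- \frac{3}{5}\right) 1 \left(-1\right) = \left(- \frac{3}{5}\right) \left(-1\right) = \frac{3}{5}$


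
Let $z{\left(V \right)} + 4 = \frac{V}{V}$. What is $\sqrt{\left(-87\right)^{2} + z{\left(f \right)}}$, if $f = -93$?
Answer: $\sqrt{7566} \approx 86.983$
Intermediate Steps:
$z{\left(V \right)} = -3$ ($z{\left(V \right)} = -4 + \frac{V}{V} = -4 + 1 = -3$)
$\sqrt{\left(-87\right)^{2} + z{\left(f \right)}} = \sqrt{\left(-87\right)^{2} - 3} = \sqrt{7569 - 3} = \sqrt{7566}$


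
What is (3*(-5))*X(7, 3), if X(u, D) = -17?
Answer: 255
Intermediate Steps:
(3*(-5))*X(7, 3) = (3*(-5))*(-17) = -15*(-17) = 255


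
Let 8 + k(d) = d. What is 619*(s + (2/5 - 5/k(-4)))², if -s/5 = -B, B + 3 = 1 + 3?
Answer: 75394819/3600 ≈ 20943.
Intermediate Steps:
B = 1 (B = -3 + (1 + 3) = -3 + 4 = 1)
k(d) = -8 + d
s = 5 (s = -(-5) = -5*(-1) = 5)
619*(s + (2/5 - 5/k(-4)))² = 619*(5 + (2/5 - 5/(-8 - 4)))² = 619*(5 + (2*(⅕) - 5/(-12)))² = 619*(5 + (⅖ - 5*(-1/12)))² = 619*(5 + (⅖ + 5/12))² = 619*(5 + 49/60)² = 619*(349/60)² = 619*(121801/3600) = 75394819/3600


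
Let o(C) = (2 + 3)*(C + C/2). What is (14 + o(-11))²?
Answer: 18769/4 ≈ 4692.3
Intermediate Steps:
o(C) = 15*C/2 (o(C) = 5*(C + C*(½)) = 5*(C + C/2) = 5*(3*C/2) = 15*C/2)
(14 + o(-11))² = (14 + (15/2)*(-11))² = (14 - 165/2)² = (-137/2)² = 18769/4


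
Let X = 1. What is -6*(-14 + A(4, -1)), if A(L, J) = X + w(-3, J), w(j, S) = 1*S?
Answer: 84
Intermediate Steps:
w(j, S) = S
A(L, J) = 1 + J
-6*(-14 + A(4, -1)) = -6*(-14 + (1 - 1)) = -6*(-14 + 0) = -6*(-14) = 84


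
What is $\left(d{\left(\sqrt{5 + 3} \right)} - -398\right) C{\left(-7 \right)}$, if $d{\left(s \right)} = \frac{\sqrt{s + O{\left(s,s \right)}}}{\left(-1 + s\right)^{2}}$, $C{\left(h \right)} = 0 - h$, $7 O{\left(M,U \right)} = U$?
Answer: $2786 + \frac{16 \cdot 2^{\frac{3}{4}} \sqrt{7}}{49} + \frac{36 \sqrt[4]{2} \sqrt{7}}{49} \approx 2789.8$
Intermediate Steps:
$O{\left(M,U \right)} = \frac{U}{7}$
$C{\left(h \right)} = - h$
$d{\left(s \right)} = \frac{2 \sqrt{14} \sqrt{s}}{7 \left(-1 + s\right)^{2}}$ ($d{\left(s \right)} = \frac{\sqrt{s + \frac{s}{7}}}{\left(-1 + s\right)^{2}} = \frac{\sqrt{\frac{8 s}{7}}}{\left(-1 + s\right)^{2}} = \frac{\frac{2}{7} \sqrt{14} \sqrt{s}}{\left(-1 + s\right)^{2}} = \frac{2 \sqrt{14} \sqrt{s}}{7 \left(-1 + s\right)^{2}}$)
$\left(d{\left(\sqrt{5 + 3} \right)} - -398\right) C{\left(-7 \right)} = \left(\frac{2 \sqrt{14} \sqrt{\sqrt{5 + 3}}}{7 \left(-1 + \sqrt{5 + 3}\right)^{2}} - -398\right) \left(\left(-1\right) \left(-7\right)\right) = \left(\frac{2 \sqrt{14} \sqrt{\sqrt{8}}}{7 \left(-1 + \sqrt{8}\right)^{2}} + 398\right) 7 = \left(\frac{2 \sqrt{14} \sqrt{2 \sqrt{2}}}{7 \left(-1 + 2 \sqrt{2}\right)^{2}} + 398\right) 7 = \left(\frac{2 \sqrt{14} \cdot 2^{\frac{3}{4}}}{7 \left(-1 + 2 \sqrt{2}\right)^{2}} + 398\right) 7 = \left(\frac{4 \sqrt[4]{2} \sqrt{7}}{7 \left(-1 + 2 \sqrt{2}\right)^{2}} + 398\right) 7 = \left(398 + \frac{4 \sqrt[4]{2} \sqrt{7}}{7 \left(-1 + 2 \sqrt{2}\right)^{2}}\right) 7 = 2786 + \frac{4 \sqrt[4]{2} \sqrt{7}}{\left(-1 + 2 \sqrt{2}\right)^{2}}$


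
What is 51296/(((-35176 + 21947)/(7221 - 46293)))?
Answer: 2004237312/13229 ≈ 1.5150e+5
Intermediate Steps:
51296/(((-35176 + 21947)/(7221 - 46293))) = 51296/((-13229/(-39072))) = 51296/((-13229*(-1/39072))) = 51296/(13229/39072) = 51296*(39072/13229) = 2004237312/13229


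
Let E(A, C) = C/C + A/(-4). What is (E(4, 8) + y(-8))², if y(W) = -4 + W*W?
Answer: 3600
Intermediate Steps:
E(A, C) = 1 - A/4 (E(A, C) = 1 + A*(-¼) = 1 - A/4)
y(W) = -4 + W²
(E(4, 8) + y(-8))² = ((1 - ¼*4) + (-4 + (-8)²))² = ((1 - 1) + (-4 + 64))² = (0 + 60)² = 60² = 3600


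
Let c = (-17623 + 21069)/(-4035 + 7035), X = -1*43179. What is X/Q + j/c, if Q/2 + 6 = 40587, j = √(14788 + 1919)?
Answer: -14393/27054 + 1500*√16707/1723 ≈ 111.99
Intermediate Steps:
j = √16707 ≈ 129.26
X = -43179
Q = 81162 (Q = -12 + 2*40587 = -12 + 81174 = 81162)
c = 1723/1500 (c = 3446/3000 = 3446*(1/3000) = 1723/1500 ≈ 1.1487)
X/Q + j/c = -43179/81162 + √16707/(1723/1500) = -43179*1/81162 + √16707*(1500/1723) = -14393/27054 + 1500*√16707/1723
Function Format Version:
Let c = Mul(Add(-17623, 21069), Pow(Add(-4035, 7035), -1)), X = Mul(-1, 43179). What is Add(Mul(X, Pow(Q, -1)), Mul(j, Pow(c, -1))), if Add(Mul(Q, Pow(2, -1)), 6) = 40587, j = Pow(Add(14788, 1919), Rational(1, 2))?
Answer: Add(Rational(-14393, 27054), Mul(Rational(1500, 1723), Pow(16707, Rational(1, 2)))) ≈ 111.99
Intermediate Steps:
j = Pow(16707, Rational(1, 2)) ≈ 129.26
X = -43179
Q = 81162 (Q = Add(-12, Mul(2, 40587)) = Add(-12, 81174) = 81162)
c = Rational(1723, 1500) (c = Mul(3446, Pow(3000, -1)) = Mul(3446, Rational(1, 3000)) = Rational(1723, 1500) ≈ 1.1487)
Add(Mul(X, Pow(Q, -1)), Mul(j, Pow(c, -1))) = Add(Mul(-43179, Pow(81162, -1)), Mul(Pow(16707, Rational(1, 2)), Pow(Rational(1723, 1500), -1))) = Add(Mul(-43179, Rational(1, 81162)), Mul(Pow(16707, Rational(1, 2)), Rational(1500, 1723))) = Add(Rational(-14393, 27054), Mul(Rational(1500, 1723), Pow(16707, Rational(1, 2))))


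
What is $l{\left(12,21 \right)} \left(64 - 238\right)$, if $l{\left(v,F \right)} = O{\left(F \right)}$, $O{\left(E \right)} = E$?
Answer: $-3654$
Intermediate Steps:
$l{\left(v,F \right)} = F$
$l{\left(12,21 \right)} \left(64 - 238\right) = 21 \left(64 - 238\right) = 21 \left(-174\right) = -3654$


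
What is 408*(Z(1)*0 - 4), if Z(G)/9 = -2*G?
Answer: -1632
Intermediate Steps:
Z(G) = -18*G (Z(G) = 9*(-2*G) = -18*G)
408*(Z(1)*0 - 4) = 408*(-18*1*0 - 4) = 408*(-18*0 - 4) = 408*(0 - 4) = 408*(-4) = -1632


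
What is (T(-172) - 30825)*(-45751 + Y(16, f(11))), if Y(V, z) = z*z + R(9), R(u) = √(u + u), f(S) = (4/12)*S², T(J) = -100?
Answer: 12280874150/9 - 92775*√2 ≈ 1.3644e+9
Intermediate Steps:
f(S) = S²/3 (f(S) = (4*(1/12))*S² = S²/3)
R(u) = √2*√u (R(u) = √(2*u) = √2*√u)
Y(V, z) = z² + 3*√2 (Y(V, z) = z*z + √2*√9 = z² + √2*3 = z² + 3*√2)
(T(-172) - 30825)*(-45751 + Y(16, f(11))) = (-100 - 30825)*(-45751 + (((⅓)*11²)² + 3*√2)) = -30925*(-45751 + (((⅓)*121)² + 3*√2)) = -30925*(-45751 + ((121/3)² + 3*√2)) = -30925*(-45751 + (14641/9 + 3*√2)) = -30925*(-397118/9 + 3*√2) = 12280874150/9 - 92775*√2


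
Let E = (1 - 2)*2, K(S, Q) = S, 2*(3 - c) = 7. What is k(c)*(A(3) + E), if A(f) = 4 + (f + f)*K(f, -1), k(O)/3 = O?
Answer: -30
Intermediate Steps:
c = -½ (c = 3 - ½*7 = 3 - 7/2 = -½ ≈ -0.50000)
E = -2 (E = -1*2 = -2)
k(O) = 3*O
A(f) = 4 + 2*f² (A(f) = 4 + (f + f)*f = 4 + (2*f)*f = 4 + 2*f²)
k(c)*(A(3) + E) = (3*(-½))*((4 + 2*3²) - 2) = -3*((4 + 2*9) - 2)/2 = -3*((4 + 18) - 2)/2 = -3*(22 - 2)/2 = -3/2*20 = -30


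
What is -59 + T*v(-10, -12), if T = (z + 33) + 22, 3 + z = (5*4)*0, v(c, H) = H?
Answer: -683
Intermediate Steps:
z = -3 (z = -3 + (5*4)*0 = -3 + 20*0 = -3 + 0 = -3)
T = 52 (T = (-3 + 33) + 22 = 30 + 22 = 52)
-59 + T*v(-10, -12) = -59 + 52*(-12) = -59 - 624 = -683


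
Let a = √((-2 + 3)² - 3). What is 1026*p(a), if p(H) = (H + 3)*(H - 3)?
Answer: -11286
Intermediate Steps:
a = I*√2 (a = √(1² - 3) = √(1 - 3) = √(-2) = I*√2 ≈ 1.4142*I)
p(H) = (-3 + H)*(3 + H) (p(H) = (3 + H)*(-3 + H) = (-3 + H)*(3 + H))
1026*p(a) = 1026*(-9 + (I*√2)²) = 1026*(-9 - 2) = 1026*(-11) = -11286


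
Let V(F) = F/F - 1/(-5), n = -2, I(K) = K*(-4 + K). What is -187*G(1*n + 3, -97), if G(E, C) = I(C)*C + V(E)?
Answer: 888537793/5 ≈ 1.7771e+8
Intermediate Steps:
V(F) = 6/5 (V(F) = 1 - 1*(-⅕) = 1 + ⅕ = 6/5)
G(E, C) = 6/5 + C²*(-4 + C) (G(E, C) = (C*(-4 + C))*C + 6/5 = C²*(-4 + C) + 6/5 = 6/5 + C²*(-4 + C))
-187*G(1*n + 3, -97) = -187*(6/5 + (-97)²*(-4 - 97)) = -187*(6/5 + 9409*(-101)) = -187*(6/5 - 950309) = -187*(-4751539/5) = 888537793/5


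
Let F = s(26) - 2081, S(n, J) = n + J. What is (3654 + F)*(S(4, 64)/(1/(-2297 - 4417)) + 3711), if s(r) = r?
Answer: -724092759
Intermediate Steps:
S(n, J) = J + n
F = -2055 (F = 26 - 2081 = -2055)
(3654 + F)*(S(4, 64)/(1/(-2297 - 4417)) + 3711) = (3654 - 2055)*((64 + 4)/(1/(-2297 - 4417)) + 3711) = 1599*(68/(1/(-6714)) + 3711) = 1599*(68/(-1/6714) + 3711) = 1599*(68*(-6714) + 3711) = 1599*(-456552 + 3711) = 1599*(-452841) = -724092759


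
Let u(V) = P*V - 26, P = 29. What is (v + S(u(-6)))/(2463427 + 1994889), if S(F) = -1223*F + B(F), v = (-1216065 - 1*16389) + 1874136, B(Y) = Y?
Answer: 443041/2229158 ≈ 0.19875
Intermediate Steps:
u(V) = -26 + 29*V (u(V) = 29*V - 26 = -26 + 29*V)
v = 641682 (v = (-1216065 - 16389) + 1874136 = -1232454 + 1874136 = 641682)
S(F) = -1222*F (S(F) = -1223*F + F = -1222*F)
(v + S(u(-6)))/(2463427 + 1994889) = (641682 - 1222*(-26 + 29*(-6)))/(2463427 + 1994889) = (641682 - 1222*(-26 - 174))/4458316 = (641682 - 1222*(-200))*(1/4458316) = (641682 + 244400)*(1/4458316) = 886082*(1/4458316) = 443041/2229158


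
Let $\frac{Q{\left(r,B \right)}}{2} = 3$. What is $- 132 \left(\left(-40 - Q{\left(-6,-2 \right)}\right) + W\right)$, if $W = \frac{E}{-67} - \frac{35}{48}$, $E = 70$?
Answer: $\frac{1690051}{268} \approx 6306.2$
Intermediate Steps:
$W = - \frac{5705}{3216}$ ($W = \frac{70}{-67} - \frac{35}{48} = 70 \left(- \frac{1}{67}\right) - \frac{35}{48} = - \frac{70}{67} - \frac{35}{48} = - \frac{5705}{3216} \approx -1.7739$)
$Q{\left(r,B \right)} = 6$ ($Q{\left(r,B \right)} = 2 \cdot 3 = 6$)
$- 132 \left(\left(-40 - Q{\left(-6,-2 \right)}\right) + W\right) = - 132 \left(\left(-40 - 6\right) - \frac{5705}{3216}\right) = - 132 \left(-46 - \frac{5705}{3216}\right) = \left(-132\right) \left(- \frac{153641}{3216}\right) = \frac{1690051}{268}$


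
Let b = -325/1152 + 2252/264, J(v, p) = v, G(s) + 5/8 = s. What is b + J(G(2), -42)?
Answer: 121945/12672 ≈ 9.6232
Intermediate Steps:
G(s) = -5/8 + s
b = 104521/12672 (b = -325*1/1152 + 2252*(1/264) = -325/1152 + 563/66 = 104521/12672 ≈ 8.2482)
b + J(G(2), -42) = 104521/12672 + (-5/8 + 2) = 104521/12672 + 11/8 = 121945/12672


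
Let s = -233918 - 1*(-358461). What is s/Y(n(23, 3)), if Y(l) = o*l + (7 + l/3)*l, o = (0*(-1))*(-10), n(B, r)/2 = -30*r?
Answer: 124543/9540 ≈ 13.055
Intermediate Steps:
n(B, r) = -60*r (n(B, r) = 2*(-30*r) = -60*r)
s = 124543 (s = -233918 + 358461 = 124543)
o = 0 (o = 0*(-10) = 0)
Y(l) = l*(7 + l/3) (Y(l) = 0*l + (7 + l/3)*l = 0 + (7 + l*(1/3))*l = 0 + (7 + l/3)*l = 0 + l*(7 + l/3) = l*(7 + l/3))
s/Y(n(23, 3)) = 124543/(((-60*3)*(21 - 60*3)/3)) = 124543/(((1/3)*(-180)*(21 - 180))) = 124543/(((1/3)*(-180)*(-159))) = 124543/9540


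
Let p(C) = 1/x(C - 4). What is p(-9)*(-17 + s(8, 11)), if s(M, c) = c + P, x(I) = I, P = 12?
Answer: -6/13 ≈ -0.46154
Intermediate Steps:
p(C) = 1/(-4 + C) (p(C) = 1/(C - 4) = 1/(-4 + C))
s(M, c) = 12 + c (s(M, c) = c + 12 = 12 + c)
p(-9)*(-17 + s(8, 11)) = (-17 + (12 + 11))/(-4 - 9) = (-17 + 23)/(-13) = -1/13*6 = -6/13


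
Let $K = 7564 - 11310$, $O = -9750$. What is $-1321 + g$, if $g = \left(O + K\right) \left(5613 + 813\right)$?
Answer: $-86726617$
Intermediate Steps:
$K = -3746$ ($K = 7564 - 11310 = -3746$)
$g = -86725296$ ($g = \left(-9750 - 3746\right) \left(5613 + 813\right) = \left(-13496\right) 6426 = -86725296$)
$-1321 + g = -1321 - 86725296 = -86726617$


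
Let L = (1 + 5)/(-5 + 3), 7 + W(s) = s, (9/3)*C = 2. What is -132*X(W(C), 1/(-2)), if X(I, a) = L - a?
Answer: 330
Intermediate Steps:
C = ⅔ (C = (⅓)*2 = ⅔ ≈ 0.66667)
W(s) = -7 + s
L = -3 (L = 6/(-2) = 6*(-½) = -3)
X(I, a) = -3 - a
-132*X(W(C), 1/(-2)) = -132*(-3 - 1/(-2)) = -132*(-3 - 1*(-½)) = -132*(-3 + ½) = -132*(-5/2) = 330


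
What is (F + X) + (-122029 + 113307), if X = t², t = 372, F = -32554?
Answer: 97108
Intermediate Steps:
X = 138384 (X = 372² = 138384)
(F + X) + (-122029 + 113307) = (-32554 + 138384) + (-122029 + 113307) = 105830 - 8722 = 97108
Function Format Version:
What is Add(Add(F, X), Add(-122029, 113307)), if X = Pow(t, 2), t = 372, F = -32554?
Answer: 97108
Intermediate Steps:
X = 138384 (X = Pow(372, 2) = 138384)
Add(Add(F, X), Add(-122029, 113307)) = Add(Add(-32554, 138384), Add(-122029, 113307)) = Add(105830, -8722) = 97108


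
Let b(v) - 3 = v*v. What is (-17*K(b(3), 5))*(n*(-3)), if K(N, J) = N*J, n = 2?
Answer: 6120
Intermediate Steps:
b(v) = 3 + v**2 (b(v) = 3 + v*v = 3 + v**2)
K(N, J) = J*N
(-17*K(b(3), 5))*(n*(-3)) = (-85*(3 + 3**2))*(2*(-3)) = -85*(3 + 9)*(-6) = -85*12*(-6) = -17*60*(-6) = -1020*(-6) = 6120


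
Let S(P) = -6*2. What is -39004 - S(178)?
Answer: -38992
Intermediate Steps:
S(P) = -12
-39004 - S(178) = -39004 - 1*(-12) = -39004 + 12 = -38992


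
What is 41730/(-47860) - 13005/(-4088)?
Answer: 22591353/9782584 ≈ 2.3093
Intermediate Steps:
41730/(-47860) - 13005/(-4088) = 41730*(-1/47860) - 13005*(-1/4088) = -4173/4786 + 13005/4088 = 22591353/9782584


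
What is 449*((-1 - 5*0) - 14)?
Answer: -6735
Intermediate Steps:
449*((-1 - 5*0) - 14) = 449*((-1 + 0) - 14) = 449*(-1 - 14) = 449*(-15) = -6735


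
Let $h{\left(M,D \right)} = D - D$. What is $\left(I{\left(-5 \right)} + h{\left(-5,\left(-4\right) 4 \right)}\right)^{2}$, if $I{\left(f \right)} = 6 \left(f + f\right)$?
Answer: $3600$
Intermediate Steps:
$I{\left(f \right)} = 12 f$ ($I{\left(f \right)} = 6 \cdot 2 f = 12 f$)
$h{\left(M,D \right)} = 0$
$\left(I{\left(-5 \right)} + h{\left(-5,\left(-4\right) 4 \right)}\right)^{2} = \left(12 \left(-5\right) + 0\right)^{2} = \left(-60 + 0\right)^{2} = \left(-60\right)^{2} = 3600$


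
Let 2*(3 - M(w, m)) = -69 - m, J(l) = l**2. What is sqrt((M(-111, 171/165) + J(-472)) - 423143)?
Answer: I*sqrt(605970970)/55 ≈ 447.57*I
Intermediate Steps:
M(w, m) = 75/2 + m/2 (M(w, m) = 3 - (-69 - m)/2 = 3 + (69/2 + m/2) = 75/2 + m/2)
sqrt((M(-111, 171/165) + J(-472)) - 423143) = sqrt(((75/2 + (171/165)/2) + (-472)**2) - 423143) = sqrt(((75/2 + (171*(1/165))/2) + 222784) - 423143) = sqrt(((75/2 + (1/2)*(57/55)) + 222784) - 423143) = sqrt(((75/2 + 57/110) + 222784) - 423143) = sqrt((2091/55 + 222784) - 423143) = sqrt(12255211/55 - 423143) = sqrt(-11017654/55) = I*sqrt(605970970)/55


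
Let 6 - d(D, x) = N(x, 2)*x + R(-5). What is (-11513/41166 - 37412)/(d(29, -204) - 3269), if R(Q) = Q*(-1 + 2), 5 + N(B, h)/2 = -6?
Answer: 1540113905/318871836 ≈ 4.8299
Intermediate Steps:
N(B, h) = -22 (N(B, h) = -10 + 2*(-6) = -10 - 12 = -22)
R(Q) = Q (R(Q) = Q*1 = Q)
d(D, x) = 11 + 22*x (d(D, x) = 6 - (-22*x - 5) = 6 - (-5 - 22*x) = 6 + (5 + 22*x) = 11 + 22*x)
(-11513/41166 - 37412)/(d(29, -204) - 3269) = (-11513/41166 - 37412)/((11 + 22*(-204)) - 3269) = (-11513*1/41166 - 37412)/((11 - 4488) - 3269) = (-11513/41166 - 37412)/(-4477 - 3269) = -1540113905/41166/(-7746) = -1540113905/41166*(-1/7746) = 1540113905/318871836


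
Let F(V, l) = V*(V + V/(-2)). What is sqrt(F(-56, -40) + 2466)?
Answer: sqrt(4034) ≈ 63.514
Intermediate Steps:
F(V, l) = V**2/2 (F(V, l) = V*(V + V*(-1/2)) = V*(V - V/2) = V*(V/2) = V**2/2)
sqrt(F(-56, -40) + 2466) = sqrt((1/2)*(-56)**2 + 2466) = sqrt((1/2)*3136 + 2466) = sqrt(1568 + 2466) = sqrt(4034)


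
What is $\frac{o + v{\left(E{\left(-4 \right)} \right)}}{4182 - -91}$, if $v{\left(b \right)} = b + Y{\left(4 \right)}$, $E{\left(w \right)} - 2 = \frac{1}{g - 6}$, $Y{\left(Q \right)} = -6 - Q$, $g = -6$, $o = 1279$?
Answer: $\frac{15251}{51276} \approx 0.29743$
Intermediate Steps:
$E{\left(w \right)} = \frac{23}{12}$ ($E{\left(w \right)} = 2 + \frac{1}{-6 - 6} = 2 + \frac{1}{-12} = 2 - \frac{1}{12} = \frac{23}{12}$)
$v{\left(b \right)} = -10 + b$ ($v{\left(b \right)} = b - 10 = -10 + b$)
$\frac{o + v{\left(E{\left(-4 \right)} \right)}}{4182 - -91} = \frac{1279 + \left(-10 + \frac{23}{12}\right)}{4182 - -91} = \frac{1279 - \frac{97}{12}}{4182 + \left(-151 + 242\right)} = \frac{15251}{12 \left(4182 + 91\right)} = \frac{15251}{12 \cdot 4273} = \frac{15251}{12} \cdot \frac{1}{4273} = \frac{15251}{51276}$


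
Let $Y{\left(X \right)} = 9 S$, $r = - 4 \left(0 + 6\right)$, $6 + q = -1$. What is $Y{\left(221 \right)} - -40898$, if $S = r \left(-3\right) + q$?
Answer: $41483$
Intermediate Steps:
$q = -7$ ($q = -6 - 1 = -7$)
$r = -24$ ($r = \left(-4\right) 6 = -24$)
$S = 65$ ($S = \left(-24\right) \left(-3\right) - 7 = 72 - 7 = 65$)
$Y{\left(X \right)} = 585$ ($Y{\left(X \right)} = 9 \cdot 65 = 585$)
$Y{\left(221 \right)} - -40898 = 585 - -40898 = 585 + 40898 = 41483$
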